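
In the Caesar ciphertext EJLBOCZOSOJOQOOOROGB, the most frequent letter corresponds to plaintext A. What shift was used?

The most frequent ciphertext letter is O (appears 8 times).
O is position 14; A is position 0.
Shift = 14.

14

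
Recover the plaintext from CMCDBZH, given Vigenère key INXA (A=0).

UZFDTMK

Repeat the key across the ciphertext: INXAINX
C(2)−I(8): -6≡20 → U
M(12)−N(13): -1≡25 → Z
C(2)−X(23): -21≡5 → F
D(3)−A(0): 3 → D
B(1)−I(8): -7≡19 → T
Z(25)−N(13): 12 → M
H(7)−X(23): -16≡10 → K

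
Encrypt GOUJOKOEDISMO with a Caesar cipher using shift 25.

G(6): 6+25=31≡5 → F
O(14): 14+25=39≡13 → N
U(20): 20+25=45≡19 → T
J(9): 9+25=34≡8 → I
O(14): 14+25=39≡13 → N
K(10): 10+25=35≡9 → J
O(14): 14+25=39≡13 → N
E(4): 4+25=29≡3 → D
D(3): 3+25=28≡2 → C
I(8): 8+25=33≡7 → H
S(18): 18+25=43≡17 → R
M(12): 12+25=37≡11 → L
O(14): 14+25=39≡13 → N

FNTINJNDCHRLN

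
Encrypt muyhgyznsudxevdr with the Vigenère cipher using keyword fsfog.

rmdvmdrsgaipjjjw

Repeat the key across the message: fsfogfsfogfsfogf
m(12)+f(5): 17 → r
u(20)+s(18): 38≡12 → m
y(24)+f(5): 29≡3 → d
h(7)+o(14): 21 → v
g(6)+g(6): 12 → m
y(24)+f(5): 29≡3 → d
z(25)+s(18): 43≡17 → r
n(13)+f(5): 18 → s
s(18)+o(14): 32≡6 → g
u(20)+g(6): 26≡0 → a
d(3)+f(5): 8 → i
x(23)+s(18): 41≡15 → p
e(4)+f(5): 9 → j
v(21)+o(14): 35≡9 → j
d(3)+g(6): 9 → j
r(17)+f(5): 22 → w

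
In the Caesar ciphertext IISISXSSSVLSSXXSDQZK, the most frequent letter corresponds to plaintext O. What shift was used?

The most frequent ciphertext letter is S (appears 8 times).
S is position 18; O is position 14.
Shift = 4.

4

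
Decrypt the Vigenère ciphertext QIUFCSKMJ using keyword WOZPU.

UUVQIWWNU

Repeat the key across the ciphertext: WOZPUWOZP
Q(16)−W(22): -6≡20 → U
I(8)−O(14): -6≡20 → U
U(20)−Z(25): -5≡21 → V
F(5)−P(15): -10≡16 → Q
C(2)−U(20): -18≡8 → I
S(18)−W(22): -4≡22 → W
K(10)−O(14): -4≡22 → W
M(12)−Z(25): -13≡13 → N
J(9)−P(15): -6≡20 → U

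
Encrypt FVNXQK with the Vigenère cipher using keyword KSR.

PNEHIB

Repeat the key across the message: KSRKSR
F(5)+K(10): 15 → P
V(21)+S(18): 39≡13 → N
N(13)+R(17): 30≡4 → E
X(23)+K(10): 33≡7 → H
Q(16)+S(18): 34≡8 → I
K(10)+R(17): 27≡1 → B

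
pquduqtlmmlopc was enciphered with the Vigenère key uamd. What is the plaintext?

vqiaaqhismzlvc

Repeat the key across the ciphertext: uamduamduamdua
p(15)−u(20): -5≡21 → v
q(16)−a(0): 16 → q
u(20)−m(12): 8 → i
d(3)−d(3): 0 → a
u(20)−u(20): 0 → a
q(16)−a(0): 16 → q
t(19)−m(12): 7 → h
l(11)−d(3): 8 → i
m(12)−u(20): -8≡18 → s
m(12)−a(0): 12 → m
l(11)−m(12): -1≡25 → z
o(14)−d(3): 11 → l
p(15)−u(20): -5≡21 → v
c(2)−a(0): 2 → c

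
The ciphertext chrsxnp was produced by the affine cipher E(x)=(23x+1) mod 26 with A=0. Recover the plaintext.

rymdkwe

The inverse of 23 mod 26 is 17, since 23·17=391≡1. Apply D(y)=17·(y−1) mod 26:
c(2): 17·(2−1)=17 → r
h(7): 17·(7−1)=102≡24 → y
r(17): 17·(17−1)=272≡12 → m
s(18): 17·(18−1)=289≡3 → d
x(23): 17·(23−1)=374≡10 → k
n(13): 17·(13−1)=204≡22 → w
p(15): 17·(15−1)=238≡4 → e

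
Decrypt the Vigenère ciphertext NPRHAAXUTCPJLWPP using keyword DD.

Repeat the key across the ciphertext: DDDDDDDDDDDDDDDD
N(13)−D(3): 10 → K
P(15)−D(3): 12 → M
R(17)−D(3): 14 → O
H(7)−D(3): 4 → E
A(0)−D(3): -3≡23 → X
A(0)−D(3): -3≡23 → X
X(23)−D(3): 20 → U
U(20)−D(3): 17 → R
T(19)−D(3): 16 → Q
C(2)−D(3): -1≡25 → Z
P(15)−D(3): 12 → M
J(9)−D(3): 6 → G
L(11)−D(3): 8 → I
W(22)−D(3): 19 → T
P(15)−D(3): 12 → M
P(15)−D(3): 12 → M

KMOEXXURQZMGITMM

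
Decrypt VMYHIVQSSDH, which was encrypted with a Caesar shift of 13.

V(21): 21−13=8 → I
M(12): 12−13=-1≡25 → Z
Y(24): 24−13=11 → L
H(7): 7−13=-6≡20 → U
I(8): 8−13=-5≡21 → V
V(21): 21−13=8 → I
Q(16): 16−13=3 → D
S(18): 18−13=5 → F
S(18): 18−13=5 → F
D(3): 3−13=-10≡16 → Q
H(7): 7−13=-6≡20 → U

IZLUVIDFFQU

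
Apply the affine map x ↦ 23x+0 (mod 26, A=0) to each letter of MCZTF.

QUDVL

M(12): 23·12+0=276≡16 → Q
C(2): 23·2+0=46≡20 → U
Z(25): 23·25+0=575≡3 → D
T(19): 23·19+0=437≡21 → V
F(5): 23·5+0=115≡11 → L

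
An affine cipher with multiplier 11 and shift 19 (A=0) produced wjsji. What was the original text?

The inverse of 11 mod 26 is 19, since 11·19=209≡1. Apply D(y)=19·(y−19) mod 26:
w(22): 19·(22−19)=57≡5 → f
j(9): 19·(9−19)=-190≡18 → s
s(18): 19·(18−19)=-19≡7 → h
j(9): 19·(9−19)=-190≡18 → s
i(8): 19·(8−19)=-209≡25 → z

fshsz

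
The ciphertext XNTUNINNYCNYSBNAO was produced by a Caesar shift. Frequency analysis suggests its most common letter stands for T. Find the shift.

The most frequent ciphertext letter is N (appears 6 times).
N is position 13; T is position 19.
Shift = -6≡20.

20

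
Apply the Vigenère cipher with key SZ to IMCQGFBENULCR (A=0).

ALUPYETDFTDBJ

Repeat the key across the message: SZSZSZSZSZSZS
I(8)+S(18): 26≡0 → A
M(12)+Z(25): 37≡11 → L
C(2)+S(18): 20 → U
Q(16)+Z(25): 41≡15 → P
G(6)+S(18): 24 → Y
F(5)+Z(25): 30≡4 → E
B(1)+S(18): 19 → T
E(4)+Z(25): 29≡3 → D
N(13)+S(18): 31≡5 → F
U(20)+Z(25): 45≡19 → T
L(11)+S(18): 29≡3 → D
C(2)+Z(25): 27≡1 → B
R(17)+S(18): 35≡9 → J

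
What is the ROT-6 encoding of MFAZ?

SLGF

M(12): 12+6=18 → S
F(5): 5+6=11 → L
A(0): 0+6=6 → G
Z(25): 25+6=31≡5 → F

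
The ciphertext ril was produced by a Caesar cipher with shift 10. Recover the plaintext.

hyb

r(17): 17−10=7 → h
i(8): 8−10=-2≡24 → y
l(11): 11−10=1 → b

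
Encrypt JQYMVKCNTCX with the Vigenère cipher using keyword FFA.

OVYRAKHSTHC

Repeat the key across the message: FFAFFAFFAFF
J(9)+F(5): 14 → O
Q(16)+F(5): 21 → V
Y(24)+A(0): 24 → Y
M(12)+F(5): 17 → R
V(21)+F(5): 26≡0 → A
K(10)+A(0): 10 → K
C(2)+F(5): 7 → H
N(13)+F(5): 18 → S
T(19)+A(0): 19 → T
C(2)+F(5): 7 → H
X(23)+F(5): 28≡2 → C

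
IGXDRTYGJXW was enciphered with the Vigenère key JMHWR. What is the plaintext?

ZUQHAKMZNGN

Repeat the key across the ciphertext: JMHWRJMHWRJ
I(8)−J(9): -1≡25 → Z
G(6)−M(12): -6≡20 → U
X(23)−H(7): 16 → Q
D(3)−W(22): -19≡7 → H
R(17)−R(17): 0 → A
T(19)−J(9): 10 → K
Y(24)−M(12): 12 → M
G(6)−H(7): -1≡25 → Z
J(9)−W(22): -13≡13 → N
X(23)−R(17): 6 → G
W(22)−J(9): 13 → N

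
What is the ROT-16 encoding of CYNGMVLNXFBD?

C(2): 2+16=18 → S
Y(24): 24+16=40≡14 → O
N(13): 13+16=29≡3 → D
G(6): 6+16=22 → W
M(12): 12+16=28≡2 → C
V(21): 21+16=37≡11 → L
L(11): 11+16=27≡1 → B
N(13): 13+16=29≡3 → D
X(23): 23+16=39≡13 → N
F(5): 5+16=21 → V
B(1): 1+16=17 → R
D(3): 3+16=19 → T

SODWCLBDNVRT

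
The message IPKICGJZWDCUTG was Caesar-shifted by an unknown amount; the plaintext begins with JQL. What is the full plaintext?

JQLJDHKAXEDVUH

From the crib: I(8)−J(9)=-1≡25, so the shift is 25.
Subtract 25 from each ciphertext letter:
I(8): 8−25=-17≡9 → J
P(15): 15−25=-10≡16 → Q
K(10): 10−25=-15≡11 → L
I(8): 8−25=-17≡9 → J
C(2): 2−25=-23≡3 → D
G(6): 6−25=-19≡7 → H
J(9): 9−25=-16≡10 → K
Z(25): 25−25=0 → A
W(22): 22−25=-3≡23 → X
D(3): 3−25=-22≡4 → E
C(2): 2−25=-23≡3 → D
U(20): 20−25=-5≡21 → V
T(19): 19−25=-6≡20 → U
G(6): 6−25=-19≡7 → H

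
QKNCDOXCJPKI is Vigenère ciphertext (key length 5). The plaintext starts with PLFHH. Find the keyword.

BZIVW

Subtract each crib letter from the matching ciphertext letter (mod 26):
Q(16)−P(15)=1 → B
K(10)−L(11)=-1≡25 → Z
N(13)−F(5)=8 → I
C(2)−H(7)=-5≡21 → V
D(3)−H(7)=-4≡22 → W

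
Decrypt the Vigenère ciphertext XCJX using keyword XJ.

Repeat the key across the ciphertext: XJXJ
X(23)−X(23): 0 → A
C(2)−J(9): -7≡19 → T
J(9)−X(23): -14≡12 → M
X(23)−J(9): 14 → O

ATMO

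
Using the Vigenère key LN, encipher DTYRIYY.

OGJETLJ

Repeat the key across the message: LNLNLNL
D(3)+L(11): 14 → O
T(19)+N(13): 32≡6 → G
Y(24)+L(11): 35≡9 → J
R(17)+N(13): 30≡4 → E
I(8)+L(11): 19 → T
Y(24)+N(13): 37≡11 → L
Y(24)+L(11): 35≡9 → J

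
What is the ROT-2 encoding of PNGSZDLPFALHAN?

P(15): 15+2=17 → R
N(13): 13+2=15 → P
G(6): 6+2=8 → I
S(18): 18+2=20 → U
Z(25): 25+2=27≡1 → B
D(3): 3+2=5 → F
L(11): 11+2=13 → N
P(15): 15+2=17 → R
F(5): 5+2=7 → H
A(0): 0+2=2 → C
L(11): 11+2=13 → N
H(7): 7+2=9 → J
A(0): 0+2=2 → C
N(13): 13+2=15 → P

RPIUBFNRHCNJCP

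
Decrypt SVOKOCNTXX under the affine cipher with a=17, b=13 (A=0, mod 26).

LCXJXHAIWW

The inverse of 17 mod 26 is 23, since 17·23=391≡1. Apply D(y)=23·(y−13) mod 26:
S(18): 23·(18−13)=115≡11 → L
V(21): 23·(21−13)=184≡2 → C
O(14): 23·(14−13)=23 → X
K(10): 23·(10−13)=-69≡9 → J
O(14): 23·(14−13)=23 → X
C(2): 23·(2−13)=-253≡7 → H
N(13): 23·(13−13)=0 → A
T(19): 23·(19−13)=138≡8 → I
X(23): 23·(23−13)=230≡22 → W
X(23): 23·(23−13)=230≡22 → W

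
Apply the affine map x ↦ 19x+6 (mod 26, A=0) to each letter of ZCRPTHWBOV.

Z(25): 19·25+6=481≡13 → N
C(2): 19·2+6=44≡18 → S
R(17): 19·17+6=329≡17 → R
P(15): 19·15+6=291≡5 → F
T(19): 19·19+6=367≡3 → D
H(7): 19·7+6=139≡9 → J
W(22): 19·22+6=424≡8 → I
B(1): 19·1+6=25 → Z
O(14): 19·14+6=272≡12 → M
V(21): 19·21+6=405≡15 → P

NSRFDJIZMP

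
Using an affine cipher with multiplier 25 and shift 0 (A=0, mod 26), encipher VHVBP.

FTFZL

V(21): 25·21+0=525≡5 → F
H(7): 25·7+0=175≡19 → T
V(21): 25·21+0=525≡5 → F
B(1): 25·1+0=25 → Z
P(15): 25·15+0=375≡11 → L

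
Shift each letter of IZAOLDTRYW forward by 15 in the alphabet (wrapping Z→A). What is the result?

I(8): 8+15=23 → X
Z(25): 25+15=40≡14 → O
A(0): 0+15=15 → P
O(14): 14+15=29≡3 → D
L(11): 11+15=26≡0 → A
D(3): 3+15=18 → S
T(19): 19+15=34≡8 → I
R(17): 17+15=32≡6 → G
Y(24): 24+15=39≡13 → N
W(22): 22+15=37≡11 → L

XOPDASIGNL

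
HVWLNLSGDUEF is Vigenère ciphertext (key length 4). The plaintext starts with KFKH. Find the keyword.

Subtract each crib letter from the matching ciphertext letter (mod 26):
H(7)−K(10)=-3≡23 → X
V(21)−F(5)=16 → Q
W(22)−K(10)=12 → M
L(11)−H(7)=4 → E

XQME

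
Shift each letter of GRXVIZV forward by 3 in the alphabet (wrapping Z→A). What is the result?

G(6): 6+3=9 → J
R(17): 17+3=20 → U
X(23): 23+3=26≡0 → A
V(21): 21+3=24 → Y
I(8): 8+3=11 → L
Z(25): 25+3=28≡2 → C
V(21): 21+3=24 → Y

JUAYLCY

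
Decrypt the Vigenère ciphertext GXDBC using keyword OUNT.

Repeat the key across the ciphertext: OUNTO
G(6)−O(14): -8≡18 → S
X(23)−U(20): 3 → D
D(3)−N(13): -10≡16 → Q
B(1)−T(19): -18≡8 → I
C(2)−O(14): -12≡14 → O

SDQIO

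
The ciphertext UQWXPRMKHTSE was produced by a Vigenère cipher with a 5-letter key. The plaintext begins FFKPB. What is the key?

PLMIO

Subtract each crib letter from the matching ciphertext letter (mod 26):
U(20)−F(5)=15 → P
Q(16)−F(5)=11 → L
W(22)−K(10)=12 → M
X(23)−P(15)=8 → I
P(15)−B(1)=14 → O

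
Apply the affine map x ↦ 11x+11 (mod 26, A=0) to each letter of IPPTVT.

VUUMIM

I(8): 11·8+11=99≡21 → V
P(15): 11·15+11=176≡20 → U
P(15): 11·15+11=176≡20 → U
T(19): 11·19+11=220≡12 → M
V(21): 11·21+11=242≡8 → I
T(19): 11·19+11=220≡12 → M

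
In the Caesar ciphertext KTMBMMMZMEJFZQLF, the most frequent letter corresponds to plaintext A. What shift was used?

12

The most frequent ciphertext letter is M (appears 5 times).
M is position 12; A is position 0.
Shift = 12.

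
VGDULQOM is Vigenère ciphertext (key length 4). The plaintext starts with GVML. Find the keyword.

PLRJ

Subtract each crib letter from the matching ciphertext letter (mod 26):
V(21)−G(6)=15 → P
G(6)−V(21)=-15≡11 → L
D(3)−M(12)=-9≡17 → R
U(20)−L(11)=9 → J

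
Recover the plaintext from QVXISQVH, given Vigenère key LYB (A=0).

Repeat the key across the ciphertext: LYBLYBLY
Q(16)−L(11): 5 → F
V(21)−Y(24): -3≡23 → X
X(23)−B(1): 22 → W
I(8)−L(11): -3≡23 → X
S(18)−Y(24): -6≡20 → U
Q(16)−B(1): 15 → P
V(21)−L(11): 10 → K
H(7)−Y(24): -17≡9 → J

FXWXUPKJ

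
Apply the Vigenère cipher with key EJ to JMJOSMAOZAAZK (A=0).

NVNXWVEXDJEIO

Repeat the key across the message: EJEJEJEJEJEJE
J(9)+E(4): 13 → N
M(12)+J(9): 21 → V
J(9)+E(4): 13 → N
O(14)+J(9): 23 → X
S(18)+E(4): 22 → W
M(12)+J(9): 21 → V
A(0)+E(4): 4 → E
O(14)+J(9): 23 → X
Z(25)+E(4): 29≡3 → D
A(0)+J(9): 9 → J
A(0)+E(4): 4 → E
Z(25)+J(9): 34≡8 → I
K(10)+E(4): 14 → O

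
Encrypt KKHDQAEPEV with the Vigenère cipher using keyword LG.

VQSJBGPVPB

Repeat the key across the message: LGLGLGLGLG
K(10)+L(11): 21 → V
K(10)+G(6): 16 → Q
H(7)+L(11): 18 → S
D(3)+G(6): 9 → J
Q(16)+L(11): 27≡1 → B
A(0)+G(6): 6 → G
E(4)+L(11): 15 → P
P(15)+G(6): 21 → V
E(4)+L(11): 15 → P
V(21)+G(6): 27≡1 → B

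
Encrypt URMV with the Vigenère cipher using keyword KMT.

EDFF

Repeat the key across the message: KMTK
U(20)+K(10): 30≡4 → E
R(17)+M(12): 29≡3 → D
M(12)+T(19): 31≡5 → F
V(21)+K(10): 31≡5 → F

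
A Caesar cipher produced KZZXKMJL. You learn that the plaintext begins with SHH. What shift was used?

From the crib: K(10)−S(18)=-8≡18, so the shift is 18.

18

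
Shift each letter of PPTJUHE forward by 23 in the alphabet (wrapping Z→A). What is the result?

MMQGREB

P(15): 15+23=38≡12 → M
P(15): 15+23=38≡12 → M
T(19): 19+23=42≡16 → Q
J(9): 9+23=32≡6 → G
U(20): 20+23=43≡17 → R
H(7): 7+23=30≡4 → E
E(4): 4+23=27≡1 → B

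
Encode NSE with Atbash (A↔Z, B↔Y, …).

MHV

N(13) → M(12)
S(18) → H(7)
E(4) → V(21)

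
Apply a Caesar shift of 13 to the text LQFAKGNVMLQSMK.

YDSNXTAIZYDFZX

L(11): 11+13=24 → Y
Q(16): 16+13=29≡3 → D
F(5): 5+13=18 → S
A(0): 0+13=13 → N
K(10): 10+13=23 → X
G(6): 6+13=19 → T
N(13): 13+13=26≡0 → A
V(21): 21+13=34≡8 → I
M(12): 12+13=25 → Z
L(11): 11+13=24 → Y
Q(16): 16+13=29≡3 → D
S(18): 18+13=31≡5 → F
M(12): 12+13=25 → Z
K(10): 10+13=23 → X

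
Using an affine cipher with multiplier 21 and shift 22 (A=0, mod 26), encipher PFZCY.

P(15): 21·15+22=337≡25 → Z
F(5): 21·5+22=127≡23 → X
Z(25): 21·25+22=547≡1 → B
C(2): 21·2+22=64≡12 → M
Y(24): 21·24+22=526≡6 → G

ZXBMG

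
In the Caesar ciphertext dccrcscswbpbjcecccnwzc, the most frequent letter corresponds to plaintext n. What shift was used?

The most frequent ciphertext letter is c (appears 9 times).
c is position 2; n is position 13.
Shift = -11≡15.

15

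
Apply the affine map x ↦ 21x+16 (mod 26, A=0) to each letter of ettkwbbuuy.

wzzsklluua

e(4): 21·4+16=100≡22 → w
t(19): 21·19+16=415≡25 → z
t(19): 21·19+16=415≡25 → z
k(10): 21·10+16=226≡18 → s
w(22): 21·22+16=478≡10 → k
b(1): 21·1+16=37≡11 → l
b(1): 21·1+16=37≡11 → l
u(20): 21·20+16=436≡20 → u
u(20): 21·20+16=436≡20 → u
y(24): 21·24+16=520≡0 → a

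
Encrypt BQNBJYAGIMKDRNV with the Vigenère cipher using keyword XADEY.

YQQFHVAJMKHDURT

Repeat the key across the message: XADEYXADEYXADEY
B(1)+X(23): 24 → Y
Q(16)+A(0): 16 → Q
N(13)+D(3): 16 → Q
B(1)+E(4): 5 → F
J(9)+Y(24): 33≡7 → H
Y(24)+X(23): 47≡21 → V
A(0)+A(0): 0 → A
G(6)+D(3): 9 → J
I(8)+E(4): 12 → M
M(12)+Y(24): 36≡10 → K
K(10)+X(23): 33≡7 → H
D(3)+A(0): 3 → D
R(17)+D(3): 20 → U
N(13)+E(4): 17 → R
V(21)+Y(24): 45≡19 → T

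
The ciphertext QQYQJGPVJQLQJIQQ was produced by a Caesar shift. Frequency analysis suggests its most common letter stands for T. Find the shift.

The most frequent ciphertext letter is Q (appears 7 times).
Q is position 16; T is position 19.
Shift = -3≡23.

23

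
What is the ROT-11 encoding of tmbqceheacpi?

t(19): 19+11=30≡4 → e
m(12): 12+11=23 → x
b(1): 1+11=12 → m
q(16): 16+11=27≡1 → b
c(2): 2+11=13 → n
e(4): 4+11=15 → p
h(7): 7+11=18 → s
e(4): 4+11=15 → p
a(0): 0+11=11 → l
c(2): 2+11=13 → n
p(15): 15+11=26≡0 → a
i(8): 8+11=19 → t

exmbnpsplnat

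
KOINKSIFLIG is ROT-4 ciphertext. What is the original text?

GKEJGOEBHEC

K(10): 10−4=6 → G
O(14): 14−4=10 → K
I(8): 8−4=4 → E
N(13): 13−4=9 → J
K(10): 10−4=6 → G
S(18): 18−4=14 → O
I(8): 8−4=4 → E
F(5): 5−4=1 → B
L(11): 11−4=7 → H
I(8): 8−4=4 → E
G(6): 6−4=2 → C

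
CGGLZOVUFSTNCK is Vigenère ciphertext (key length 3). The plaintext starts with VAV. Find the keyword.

Subtract each crib letter from the matching ciphertext letter (mod 26):
C(2)−V(21)=-19≡7 → H
G(6)−A(0)=6 → G
G(6)−V(21)=-15≡11 → L

HGL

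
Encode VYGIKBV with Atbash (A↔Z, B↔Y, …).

EBTRPYE

V(21) → E(4)
Y(24) → B(1)
G(6) → T(19)
I(8) → R(17)
K(10) → P(15)
B(1) → Y(24)
V(21) → E(4)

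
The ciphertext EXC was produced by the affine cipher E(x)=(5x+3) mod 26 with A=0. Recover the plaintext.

The inverse of 5 mod 26 is 21, since 5·21=105≡1. Apply D(y)=21·(y−3) mod 26:
E(4): 21·(4−3)=21 → V
X(23): 21·(23−3)=420≡4 → E
C(2): 21·(2−3)=-21≡5 → F

VEF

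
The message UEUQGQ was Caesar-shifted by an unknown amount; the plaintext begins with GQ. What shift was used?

From the crib: U(20)−G(6)=14, so the shift is 14.

14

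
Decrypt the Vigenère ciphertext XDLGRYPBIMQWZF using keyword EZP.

TEWCSJLCTIRHVG

Repeat the key across the ciphertext: EZPEZPEZPEZPEZ
X(23)−E(4): 19 → T
D(3)−Z(25): -22≡4 → E
L(11)−P(15): -4≡22 → W
G(6)−E(4): 2 → C
R(17)−Z(25): -8≡18 → S
Y(24)−P(15): 9 → J
P(15)−E(4): 11 → L
B(1)−Z(25): -24≡2 → C
I(8)−P(15): -7≡19 → T
M(12)−E(4): 8 → I
Q(16)−Z(25): -9≡17 → R
W(22)−P(15): 7 → H
Z(25)−E(4): 21 → V
F(5)−Z(25): -20≡6 → G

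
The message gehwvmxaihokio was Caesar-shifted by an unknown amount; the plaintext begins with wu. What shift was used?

From the crib: g(6)−w(22)=-16≡10, so the shift is 10.

10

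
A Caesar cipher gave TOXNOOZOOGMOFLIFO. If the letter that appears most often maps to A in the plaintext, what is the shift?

14

The most frequent ciphertext letter is O (appears 7 times).
O is position 14; A is position 0.
Shift = 14.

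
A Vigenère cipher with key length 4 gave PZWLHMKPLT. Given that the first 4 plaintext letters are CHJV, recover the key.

Subtract each crib letter from the matching ciphertext letter (mod 26):
P(15)−C(2)=13 → N
Z(25)−H(7)=18 → S
W(22)−J(9)=13 → N
L(11)−V(21)=-10≡16 → Q

NSNQ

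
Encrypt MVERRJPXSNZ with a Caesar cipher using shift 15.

M(12): 12+15=27≡1 → B
V(21): 21+15=36≡10 → K
E(4): 4+15=19 → T
R(17): 17+15=32≡6 → G
R(17): 17+15=32≡6 → G
J(9): 9+15=24 → Y
P(15): 15+15=30≡4 → E
X(23): 23+15=38≡12 → M
S(18): 18+15=33≡7 → H
N(13): 13+15=28≡2 → C
Z(25): 25+15=40≡14 → O

BKTGGYEMHCO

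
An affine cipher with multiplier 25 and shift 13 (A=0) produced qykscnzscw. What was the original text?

The inverse of 25 mod 26 is 25, since 25·25=625≡1. Apply D(y)=25·(y−13) mod 26:
q(16): 25·(16−13)=75≡23 → x
y(24): 25·(24−13)=275≡15 → p
k(10): 25·(10−13)=-75≡3 → d
s(18): 25·(18−13)=125≡21 → v
c(2): 25·(2−13)=-275≡11 → l
n(13): 25·(13−13)=0 → a
z(25): 25·(25−13)=300≡14 → o
s(18): 25·(18−13)=125≡21 → v
c(2): 25·(2−13)=-275≡11 → l
w(22): 25·(22−13)=225≡17 → r

xpdvlaovlr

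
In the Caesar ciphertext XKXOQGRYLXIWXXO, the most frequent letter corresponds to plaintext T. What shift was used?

4

The most frequent ciphertext letter is X (appears 5 times).
X is position 23; T is position 19.
Shift = 4.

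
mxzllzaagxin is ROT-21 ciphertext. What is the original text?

rceqqefflcns

m(12): 12−21=-9≡17 → r
x(23): 23−21=2 → c
z(25): 25−21=4 → e
l(11): 11−21=-10≡16 → q
l(11): 11−21=-10≡16 → q
z(25): 25−21=4 → e
a(0): 0−21=-21≡5 → f
a(0): 0−21=-21≡5 → f
g(6): 6−21=-15≡11 → l
x(23): 23−21=2 → c
i(8): 8−21=-13≡13 → n
n(13): 13−21=-8≡18 → s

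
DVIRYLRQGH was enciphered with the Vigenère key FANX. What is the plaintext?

Repeat the key across the ciphertext: FANXFANXFA
D(3)−F(5): -2≡24 → Y
V(21)−A(0): 21 → V
I(8)−N(13): -5≡21 → V
R(17)−X(23): -6≡20 → U
Y(24)−F(5): 19 → T
L(11)−A(0): 11 → L
R(17)−N(13): 4 → E
Q(16)−X(23): -7≡19 → T
G(6)−F(5): 1 → B
H(7)−A(0): 7 → H

YVVUTLETBH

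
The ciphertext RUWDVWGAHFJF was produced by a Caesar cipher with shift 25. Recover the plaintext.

R(17): 17−25=-8≡18 → S
U(20): 20−25=-5≡21 → V
W(22): 22−25=-3≡23 → X
D(3): 3−25=-22≡4 → E
V(21): 21−25=-4≡22 → W
W(22): 22−25=-3≡23 → X
G(6): 6−25=-19≡7 → H
A(0): 0−25=-25≡1 → B
H(7): 7−25=-18≡8 → I
F(5): 5−25=-20≡6 → G
J(9): 9−25=-16≡10 → K
F(5): 5−25=-20≡6 → G

SVXEWXHBIGKG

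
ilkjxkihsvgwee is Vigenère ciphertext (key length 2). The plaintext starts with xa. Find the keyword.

Subtract each crib letter from the matching ciphertext letter (mod 26):
i(8)−x(23)=-15≡11 → l
l(11)−a(0)=11 → l

ll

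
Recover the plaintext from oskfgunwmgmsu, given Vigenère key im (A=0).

Repeat the key across the ciphertext: imimimimimimi
o(14)−i(8): 6 → g
s(18)−m(12): 6 → g
k(10)−i(8): 2 → c
f(5)−m(12): -7≡19 → t
g(6)−i(8): -2≡24 → y
u(20)−m(12): 8 → i
n(13)−i(8): 5 → f
w(22)−m(12): 10 → k
m(12)−i(8): 4 → e
g(6)−m(12): -6≡20 → u
m(12)−i(8): 4 → e
s(18)−m(12): 6 → g
u(20)−i(8): 12 → m

ggctyifkeuegm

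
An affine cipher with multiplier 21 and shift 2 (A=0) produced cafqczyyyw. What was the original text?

The inverse of 21 mod 26 is 5, since 21·5=105≡1. Apply D(y)=5·(y−2) mod 26:
c(2): 5·(2−2)=0 → a
a(0): 5·(0−2)=-10≡16 → q
f(5): 5·(5−2)=15 → p
q(16): 5·(16−2)=70≡18 → s
c(2): 5·(2−2)=0 → a
z(25): 5·(25−2)=115≡11 → l
y(24): 5·(24−2)=110≡6 → g
y(24): 5·(24−2)=110≡6 → g
y(24): 5·(24−2)=110≡6 → g
w(22): 5·(22−2)=100≡22 → w

aqpsalgggw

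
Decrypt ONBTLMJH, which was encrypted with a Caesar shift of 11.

O(14): 14−11=3 → D
N(13): 13−11=2 → C
B(1): 1−11=-10≡16 → Q
T(19): 19−11=8 → I
L(11): 11−11=0 → A
M(12): 12−11=1 → B
J(9): 9−11=-2≡24 → Y
H(7): 7−11=-4≡22 → W

DCQIABYW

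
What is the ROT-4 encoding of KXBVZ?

K(10): 10+4=14 → O
X(23): 23+4=27≡1 → B
B(1): 1+4=5 → F
V(21): 21+4=25 → Z
Z(25): 25+4=29≡3 → D

OBFZD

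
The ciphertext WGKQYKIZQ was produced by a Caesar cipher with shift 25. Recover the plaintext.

W(22): 22−25=-3≡23 → X
G(6): 6−25=-19≡7 → H
K(10): 10−25=-15≡11 → L
Q(16): 16−25=-9≡17 → R
Y(24): 24−25=-1≡25 → Z
K(10): 10−25=-15≡11 → L
I(8): 8−25=-17≡9 → J
Z(25): 25−25=0 → A
Q(16): 16−25=-9≡17 → R

XHLRZLJAR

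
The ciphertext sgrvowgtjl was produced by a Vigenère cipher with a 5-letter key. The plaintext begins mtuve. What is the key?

gnxak

Subtract each crib letter from the matching ciphertext letter (mod 26):
s(18)−m(12)=6 → g
g(6)−t(19)=-13≡13 → n
r(17)−u(20)=-3≡23 → x
v(21)−v(21)=0 → a
o(14)−e(4)=10 → k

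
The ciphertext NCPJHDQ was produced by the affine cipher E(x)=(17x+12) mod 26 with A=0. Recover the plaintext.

XERJPBO

The inverse of 17 mod 26 is 23, since 17·23=391≡1. Apply D(y)=23·(y−12) mod 26:
N(13): 23·(13−12)=23 → X
C(2): 23·(2−12)=-230≡4 → E
P(15): 23·(15−12)=69≡17 → R
J(9): 23·(9−12)=-69≡9 → J
H(7): 23·(7−12)=-115≡15 → P
D(3): 23·(3−12)=-207≡1 → B
Q(16): 23·(16−12)=92≡14 → O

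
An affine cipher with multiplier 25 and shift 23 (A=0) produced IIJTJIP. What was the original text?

PPOEOPI

The inverse of 25 mod 26 is 25, since 25·25=625≡1. Apply D(y)=25·(y−23) mod 26:
I(8): 25·(8−23)=-375≡15 → P
I(8): 25·(8−23)=-375≡15 → P
J(9): 25·(9−23)=-350≡14 → O
T(19): 25·(19−23)=-100≡4 → E
J(9): 25·(9−23)=-350≡14 → O
I(8): 25·(8−23)=-375≡15 → P
P(15): 25·(15−23)=-200≡8 → I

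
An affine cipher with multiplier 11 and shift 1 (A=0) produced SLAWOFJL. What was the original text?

LIHJNYWI

The inverse of 11 mod 26 is 19, since 11·19=209≡1. Apply D(y)=19·(y−1) mod 26:
S(18): 19·(18−1)=323≡11 → L
L(11): 19·(11−1)=190≡8 → I
A(0): 19·(0−1)=-19≡7 → H
W(22): 19·(22−1)=399≡9 → J
O(14): 19·(14−1)=247≡13 → N
F(5): 19·(5−1)=76≡24 → Y
J(9): 19·(9−1)=152≡22 → W
L(11): 19·(11−1)=190≡8 → I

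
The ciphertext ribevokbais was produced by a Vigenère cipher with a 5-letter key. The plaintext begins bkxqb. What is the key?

qyeou

Subtract each crib letter from the matching ciphertext letter (mod 26):
r(17)−b(1)=16 → q
i(8)−k(10)=-2≡24 → y
b(1)−x(23)=-22≡4 → e
e(4)−q(16)=-12≡14 → o
v(21)−b(1)=20 → u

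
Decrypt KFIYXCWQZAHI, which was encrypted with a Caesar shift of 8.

CXAQPUOIRSZA

K(10): 10−8=2 → C
F(5): 5−8=-3≡23 → X
I(8): 8−8=0 → A
Y(24): 24−8=16 → Q
X(23): 23−8=15 → P
C(2): 2−8=-6≡20 → U
W(22): 22−8=14 → O
Q(16): 16−8=8 → I
Z(25): 25−8=17 → R
A(0): 0−8=-8≡18 → S
H(7): 7−8=-1≡25 → Z
I(8): 8−8=0 → A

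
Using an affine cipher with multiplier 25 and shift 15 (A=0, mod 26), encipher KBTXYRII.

K(10): 25·10+15=265≡5 → F
B(1): 25·1+15=40≡14 → O
T(19): 25·19+15=490≡22 → W
X(23): 25·23+15=590≡18 → S
Y(24): 25·24+15=615≡17 → R
R(17): 25·17+15=440≡24 → Y
I(8): 25·8+15=215≡7 → H
I(8): 25·8+15=215≡7 → H

FOWSRYHH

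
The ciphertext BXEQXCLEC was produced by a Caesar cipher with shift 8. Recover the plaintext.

B(1): 1−8=-7≡19 → T
X(23): 23−8=15 → P
E(4): 4−8=-4≡22 → W
Q(16): 16−8=8 → I
X(23): 23−8=15 → P
C(2): 2−8=-6≡20 → U
L(11): 11−8=3 → D
E(4): 4−8=-4≡22 → W
C(2): 2−8=-6≡20 → U

TPWIPUDWU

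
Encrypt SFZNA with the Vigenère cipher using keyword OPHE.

GUGRO

Repeat the key across the message: OPHEO
S(18)+O(14): 32≡6 → G
F(5)+P(15): 20 → U
Z(25)+H(7): 32≡6 → G
N(13)+E(4): 17 → R
A(0)+O(14): 14 → O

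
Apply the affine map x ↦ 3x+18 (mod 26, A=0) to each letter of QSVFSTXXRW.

Q(16): 3·16+18=66≡14 → O
S(18): 3·18+18=72≡20 → U
V(21): 3·21+18=81≡3 → D
F(5): 3·5+18=33≡7 → H
S(18): 3·18+18=72≡20 → U
T(19): 3·19+18=75≡23 → X
X(23): 3·23+18=87≡9 → J
X(23): 3·23+18=87≡9 → J
R(17): 3·17+18=69≡17 → R
W(22): 3·22+18=84≡6 → G

OUDHUXJJRG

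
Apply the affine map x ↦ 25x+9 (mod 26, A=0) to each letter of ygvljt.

ldoyaq

y(24): 25·24+9=609≡11 → l
g(6): 25·6+9=159≡3 → d
v(21): 25·21+9=534≡14 → o
l(11): 25·11+9=284≡24 → y
j(9): 25·9+9=234≡0 → a
t(19): 25·19+9=484≡16 → q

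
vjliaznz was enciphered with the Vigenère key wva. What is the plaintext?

zolmfzre

Repeat the key across the ciphertext: wvawvawv
v(21)−w(22): -1≡25 → z
j(9)−v(21): -12≡14 → o
l(11)−a(0): 11 → l
i(8)−w(22): -14≡12 → m
a(0)−v(21): -21≡5 → f
z(25)−a(0): 25 → z
n(13)−w(22): -9≡17 → r
z(25)−v(21): 4 → e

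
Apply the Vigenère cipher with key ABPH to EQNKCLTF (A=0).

ERCRCMIM

Repeat the key across the message: ABPHABPH
E(4)+A(0): 4 → E
Q(16)+B(1): 17 → R
N(13)+P(15): 28≡2 → C
K(10)+H(7): 17 → R
C(2)+A(0): 2 → C
L(11)+B(1): 12 → M
T(19)+P(15): 34≡8 → I
F(5)+H(7): 12 → M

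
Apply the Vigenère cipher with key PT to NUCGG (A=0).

CNRZV

Repeat the key across the message: PTPTP
N(13)+P(15): 28≡2 → C
U(20)+T(19): 39≡13 → N
C(2)+P(15): 17 → R
G(6)+T(19): 25 → Z
G(6)+P(15): 21 → V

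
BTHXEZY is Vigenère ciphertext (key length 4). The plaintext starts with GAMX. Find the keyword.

Subtract each crib letter from the matching ciphertext letter (mod 26):
B(1)−G(6)=-5≡21 → V
T(19)−A(0)=19 → T
H(7)−M(12)=-5≡21 → V
X(23)−X(23)=0 → A

VTVA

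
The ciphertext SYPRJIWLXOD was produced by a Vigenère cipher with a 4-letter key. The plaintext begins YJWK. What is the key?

Subtract each crib letter from the matching ciphertext letter (mod 26):
S(18)−Y(24)=-6≡20 → U
Y(24)−J(9)=15 → P
P(15)−W(22)=-7≡19 → T
R(17)−K(10)=7 → H

UPTH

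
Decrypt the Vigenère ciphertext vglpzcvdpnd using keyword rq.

Repeat the key across the ciphertext: rqrqrqrqrqr
v(21)−r(17): 4 → e
g(6)−q(16): -10≡16 → q
l(11)−r(17): -6≡20 → u
p(15)−q(16): -1≡25 → z
z(25)−r(17): 8 → i
c(2)−q(16): -14≡12 → m
v(21)−r(17): 4 → e
d(3)−q(16): -13≡13 → n
p(15)−r(17): -2≡24 → y
n(13)−q(16): -3≡23 → x
d(3)−r(17): -14≡12 → m

equzimenyxm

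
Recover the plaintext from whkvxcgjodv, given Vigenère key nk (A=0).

Repeat the key across the ciphertext: nknknknknkn
w(22)−n(13): 9 → j
h(7)−k(10): -3≡23 → x
k(10)−n(13): -3≡23 → x
v(21)−k(10): 11 → l
x(23)−n(13): 10 → k
c(2)−k(10): -8≡18 → s
g(6)−n(13): -7≡19 → t
j(9)−k(10): -1≡25 → z
o(14)−n(13): 1 → b
d(3)−k(10): -7≡19 → t
v(21)−n(13): 8 → i

jxxlkstzbti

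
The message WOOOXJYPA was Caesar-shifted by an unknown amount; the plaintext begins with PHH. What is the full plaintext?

PHHHQCRIT

From the crib: W(22)−P(15)=7, so the shift is 7.
Subtract 7 from each ciphertext letter:
W(22): 22−7=15 → P
O(14): 14−7=7 → H
O(14): 14−7=7 → H
O(14): 14−7=7 → H
X(23): 23−7=16 → Q
J(9): 9−7=2 → C
Y(24): 24−7=17 → R
P(15): 15−7=8 → I
A(0): 0−7=-7≡19 → T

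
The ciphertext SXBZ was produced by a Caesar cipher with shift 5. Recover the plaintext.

NSWU

S(18): 18−5=13 → N
X(23): 23−5=18 → S
B(1): 1−5=-4≡22 → W
Z(25): 25−5=20 → U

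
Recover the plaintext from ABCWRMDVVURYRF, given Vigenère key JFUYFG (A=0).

Repeat the key across the ciphertext: JFUYFGJFUYFGJF
A(0)−J(9): -9≡17 → R
B(1)−F(5): -4≡22 → W
C(2)−U(20): -18≡8 → I
W(22)−Y(24): -2≡24 → Y
R(17)−F(5): 12 → M
M(12)−G(6): 6 → G
D(3)−J(9): -6≡20 → U
V(21)−F(5): 16 → Q
V(21)−U(20): 1 → B
U(20)−Y(24): -4≡22 → W
R(17)−F(5): 12 → M
Y(24)−G(6): 18 → S
R(17)−J(9): 8 → I
F(5)−F(5): 0 → A

RWIYMGUQBWMSIA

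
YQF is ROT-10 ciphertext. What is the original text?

OGV

Y(24): 24−10=14 → O
Q(16): 16−10=6 → G
F(5): 5−10=-5≡21 → V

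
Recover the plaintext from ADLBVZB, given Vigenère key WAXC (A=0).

EDOZZZE

Repeat the key across the ciphertext: WAXCWAX
A(0)−W(22): -22≡4 → E
D(3)−A(0): 3 → D
L(11)−X(23): -12≡14 → O
B(1)−C(2): -1≡25 → Z
V(21)−W(22): -1≡25 → Z
Z(25)−A(0): 25 → Z
B(1)−X(23): -22≡4 → E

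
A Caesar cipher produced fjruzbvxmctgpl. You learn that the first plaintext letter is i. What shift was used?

From the crib: f(5)−i(8)=-3≡23, so the shift is 23.

23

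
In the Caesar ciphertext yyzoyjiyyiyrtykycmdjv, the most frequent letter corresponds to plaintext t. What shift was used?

The most frequent ciphertext letter is y (appears 8 times).
y is position 24; t is position 19.
Shift = 5.

5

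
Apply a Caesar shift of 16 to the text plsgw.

p(15): 15+16=31≡5 → f
l(11): 11+16=27≡1 → b
s(18): 18+16=34≡8 → i
g(6): 6+16=22 → w
w(22): 22+16=38≡12 → m

fbiwm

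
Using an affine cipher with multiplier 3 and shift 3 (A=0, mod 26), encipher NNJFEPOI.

QQESPWTB

N(13): 3·13+3=42≡16 → Q
N(13): 3·13+3=42≡16 → Q
J(9): 3·9+3=30≡4 → E
F(5): 3·5+3=18 → S
E(4): 3·4+3=15 → P
P(15): 3·15+3=48≡22 → W
O(14): 3·14+3=45≡19 → T
I(8): 3·8+3=27≡1 → B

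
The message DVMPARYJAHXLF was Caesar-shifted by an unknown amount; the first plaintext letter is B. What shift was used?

From the crib: D(3)−B(1)=2, so the shift is 2.

2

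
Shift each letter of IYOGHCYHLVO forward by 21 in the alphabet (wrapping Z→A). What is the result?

I(8): 8+21=29≡3 → D
Y(24): 24+21=45≡19 → T
O(14): 14+21=35≡9 → J
G(6): 6+21=27≡1 → B
H(7): 7+21=28≡2 → C
C(2): 2+21=23 → X
Y(24): 24+21=45≡19 → T
H(7): 7+21=28≡2 → C
L(11): 11+21=32≡6 → G
V(21): 21+21=42≡16 → Q
O(14): 14+21=35≡9 → J

DTJBCXTCGQJ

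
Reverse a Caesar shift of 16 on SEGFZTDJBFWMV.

S(18): 18−16=2 → C
E(4): 4−16=-12≡14 → O
G(6): 6−16=-10≡16 → Q
F(5): 5−16=-11≡15 → P
Z(25): 25−16=9 → J
T(19): 19−16=3 → D
D(3): 3−16=-13≡13 → N
J(9): 9−16=-7≡19 → T
B(1): 1−16=-15≡11 → L
F(5): 5−16=-11≡15 → P
W(22): 22−16=6 → G
M(12): 12−16=-4≡22 → W
V(21): 21−16=5 → F

COQPJDNTLPGWF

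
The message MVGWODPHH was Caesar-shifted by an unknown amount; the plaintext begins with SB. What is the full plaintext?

SBMCUJVNN

From the crib: M(12)−S(18)=-6≡20, so the shift is 20.
Subtract 20 from each ciphertext letter:
M(12): 12−20=-8≡18 → S
V(21): 21−20=1 → B
G(6): 6−20=-14≡12 → M
W(22): 22−20=2 → C
O(14): 14−20=-6≡20 → U
D(3): 3−20=-17≡9 → J
P(15): 15−20=-5≡21 → V
H(7): 7−20=-13≡13 → N
H(7): 7−20=-13≡13 → N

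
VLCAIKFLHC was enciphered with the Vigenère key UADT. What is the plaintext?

Repeat the key across the ciphertext: UADTUADTUA
V(21)−U(20): 1 → B
L(11)−A(0): 11 → L
C(2)−D(3): -1≡25 → Z
A(0)−T(19): -19≡7 → H
I(8)−U(20): -12≡14 → O
K(10)−A(0): 10 → K
F(5)−D(3): 2 → C
L(11)−T(19): -8≡18 → S
H(7)−U(20): -13≡13 → N
C(2)−A(0): 2 → C

BLZHOKCSNC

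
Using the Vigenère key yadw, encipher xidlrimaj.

Repeat the key across the message: yadwyadwy
x(23)+y(24): 47≡21 → v
i(8)+a(0): 8 → i
d(3)+d(3): 6 → g
l(11)+w(22): 33≡7 → h
r(17)+y(24): 41≡15 → p
i(8)+a(0): 8 → i
m(12)+d(3): 15 → p
a(0)+w(22): 22 → w
j(9)+y(24): 33≡7 → h

vighpipwh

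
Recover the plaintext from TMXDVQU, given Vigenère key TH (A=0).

AFEWCJB

Repeat the key across the ciphertext: THTHTHT
T(19)−T(19): 0 → A
M(12)−H(7): 5 → F
X(23)−T(19): 4 → E
D(3)−H(7): -4≡22 → W
V(21)−T(19): 2 → C
Q(16)−H(7): 9 → J
U(20)−T(19): 1 → B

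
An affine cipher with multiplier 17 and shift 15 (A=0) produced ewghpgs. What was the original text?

The inverse of 17 mod 26 is 23, since 17·23=391≡1. Apply D(y)=23·(y−15) mod 26:
e(4): 23·(4−15)=-253≡7 → h
w(22): 23·(22−15)=161≡5 → f
g(6): 23·(6−15)=-207≡1 → b
h(7): 23·(7−15)=-184≡24 → y
p(15): 23·(15−15)=0 → a
g(6): 23·(6−15)=-207≡1 → b
s(18): 23·(18−15)=69≡17 → r

hfbyabr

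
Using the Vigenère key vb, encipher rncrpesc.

moxskfnd

Repeat the key across the message: vbvbvbvb
r(17)+v(21): 38≡12 → m
n(13)+b(1): 14 → o
c(2)+v(21): 23 → x
r(17)+b(1): 18 → s
p(15)+v(21): 36≡10 → k
e(4)+b(1): 5 → f
s(18)+v(21): 39≡13 → n
c(2)+b(1): 3 → d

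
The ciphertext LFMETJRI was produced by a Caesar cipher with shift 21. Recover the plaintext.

QKRJYOWN

L(11): 11−21=-10≡16 → Q
F(5): 5−21=-16≡10 → K
M(12): 12−21=-9≡17 → R
E(4): 4−21=-17≡9 → J
T(19): 19−21=-2≡24 → Y
J(9): 9−21=-12≡14 → O
R(17): 17−21=-4≡22 → W
I(8): 8−21=-13≡13 → N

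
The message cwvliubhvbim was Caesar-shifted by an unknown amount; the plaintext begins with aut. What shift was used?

2

From the crib: c(2)−a(0)=2, so the shift is 2.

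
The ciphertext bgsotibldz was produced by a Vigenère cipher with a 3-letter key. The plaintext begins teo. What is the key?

ice

Subtract each crib letter from the matching ciphertext letter (mod 26):
b(1)−t(19)=-18≡8 → i
g(6)−e(4)=2 → c
s(18)−o(14)=4 → e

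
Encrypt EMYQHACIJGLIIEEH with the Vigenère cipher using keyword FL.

JXDBMLHTORQTNPJS

Repeat the key across the message: FLFLFLFLFLFLFLFL
E(4)+F(5): 9 → J
M(12)+L(11): 23 → X
Y(24)+F(5): 29≡3 → D
Q(16)+L(11): 27≡1 → B
H(7)+F(5): 12 → M
A(0)+L(11): 11 → L
C(2)+F(5): 7 → H
I(8)+L(11): 19 → T
J(9)+F(5): 14 → O
G(6)+L(11): 17 → R
L(11)+F(5): 16 → Q
I(8)+L(11): 19 → T
I(8)+F(5): 13 → N
E(4)+L(11): 15 → P
E(4)+F(5): 9 → J
H(7)+L(11): 18 → S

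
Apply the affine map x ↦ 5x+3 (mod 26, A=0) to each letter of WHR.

W(22): 5·22+3=113≡9 → J
H(7): 5·7+3=38≡12 → M
R(17): 5·17+3=88≡10 → K

JMK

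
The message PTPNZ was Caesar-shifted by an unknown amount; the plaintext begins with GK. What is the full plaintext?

From the crib: P(15)−G(6)=9, so the shift is 9.
Subtract 9 from each ciphertext letter:
P(15): 15−9=6 → G
T(19): 19−9=10 → K
P(15): 15−9=6 → G
N(13): 13−9=4 → E
Z(25): 25−9=16 → Q

GKGEQ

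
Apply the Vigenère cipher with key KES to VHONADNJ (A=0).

FLGXEVXN

Repeat the key across the message: KESKESKE
V(21)+K(10): 31≡5 → F
H(7)+E(4): 11 → L
O(14)+S(18): 32≡6 → G
N(13)+K(10): 23 → X
A(0)+E(4): 4 → E
D(3)+S(18): 21 → V
N(13)+K(10): 23 → X
J(9)+E(4): 13 → N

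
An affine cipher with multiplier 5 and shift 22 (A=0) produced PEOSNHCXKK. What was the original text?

JMOUTXWVII

The inverse of 5 mod 26 is 21, since 5·21=105≡1. Apply D(y)=21·(y−22) mod 26:
P(15): 21·(15−22)=-147≡9 → J
E(4): 21·(4−22)=-378≡12 → M
O(14): 21·(14−22)=-168≡14 → O
S(18): 21·(18−22)=-84≡20 → U
N(13): 21·(13−22)=-189≡19 → T
H(7): 21·(7−22)=-315≡23 → X
C(2): 21·(2−22)=-420≡22 → W
X(23): 21·(23−22)=21 → V
K(10): 21·(10−22)=-252≡8 → I
K(10): 21·(10−22)=-252≡8 → I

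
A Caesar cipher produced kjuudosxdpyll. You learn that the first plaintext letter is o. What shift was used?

From the crib: k(10)−o(14)=-4≡22, so the shift is 22.

22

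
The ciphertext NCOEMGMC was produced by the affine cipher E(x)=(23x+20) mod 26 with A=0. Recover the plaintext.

The inverse of 23 mod 26 is 17, since 23·17=391≡1. Apply D(y)=17·(y−20) mod 26:
N(13): 17·(13−20)=-119≡11 → L
C(2): 17·(2−20)=-306≡6 → G
O(14): 17·(14−20)=-102≡2 → C
E(4): 17·(4−20)=-272≡14 → O
M(12): 17·(12−20)=-136≡20 → U
G(6): 17·(6−20)=-238≡22 → W
M(12): 17·(12−20)=-136≡20 → U
C(2): 17·(2−20)=-306≡6 → G

LGCOUWUG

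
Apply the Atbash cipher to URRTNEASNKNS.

FIIGMVZHMPMH

U(20) → F(5)
R(17) → I(8)
R(17) → I(8)
T(19) → G(6)
N(13) → M(12)
E(4) → V(21)
A(0) → Z(25)
S(18) → H(7)
N(13) → M(12)
K(10) → P(15)
N(13) → M(12)
S(18) → H(7)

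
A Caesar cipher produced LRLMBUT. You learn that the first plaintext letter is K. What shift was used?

1

From the crib: L(11)−K(10)=1, so the shift is 1.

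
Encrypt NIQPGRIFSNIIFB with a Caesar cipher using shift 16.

N(13): 13+16=29≡3 → D
I(8): 8+16=24 → Y
Q(16): 16+16=32≡6 → G
P(15): 15+16=31≡5 → F
G(6): 6+16=22 → W
R(17): 17+16=33≡7 → H
I(8): 8+16=24 → Y
F(5): 5+16=21 → V
S(18): 18+16=34≡8 → I
N(13): 13+16=29≡3 → D
I(8): 8+16=24 → Y
I(8): 8+16=24 → Y
F(5): 5+16=21 → V
B(1): 1+16=17 → R

DYGFWHYVIDYYVR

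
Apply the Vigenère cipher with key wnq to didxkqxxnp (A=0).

zvttxgtkdl

Repeat the key across the message: wnqwnqwnqw
d(3)+w(22): 25 → z
i(8)+n(13): 21 → v
d(3)+q(16): 19 → t
x(23)+w(22): 45≡19 → t
k(10)+n(13): 23 → x
q(16)+q(16): 32≡6 → g
x(23)+w(22): 45≡19 → t
x(23)+n(13): 36≡10 → k
n(13)+q(16): 29≡3 → d
p(15)+w(22): 37≡11 → l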